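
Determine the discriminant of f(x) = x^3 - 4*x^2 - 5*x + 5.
Δ = 3305

For x^3 + a x^2 + b x + c the discriminant is Δ = 18 a b c - 4 a^3 c + a^2 b^2 - 4 b^3 - 27 c^2.
Plug a = -4, b = -5, c = 5:
  18*(-4)*(-5)*(5) - 4*(-4)^3*(5) + (-4)^2*(-5)^2 - 4*(-5)^3 - 27*(5)^2
  = 1800 + (1280) + 400 + (500) + (-675)
  = 3305.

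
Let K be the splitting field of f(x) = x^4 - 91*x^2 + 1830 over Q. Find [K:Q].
[K:Q] = 4

f factors as (x^2 - 61)(x^2 - 30); the splitting field is K = Q(sqrt(61), sqrt(30)). Since 61, 30, and 1830 are all non-squares in Q, the three subfields Q(sqrt(61)), Q(sqrt(30)), Q(sqrt(1830)) are distinct degree-2 extensions, so [K:Q] = 4 (Klein four Galois group).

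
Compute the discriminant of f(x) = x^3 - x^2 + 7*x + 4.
Δ = -2243

For x^3 + a x^2 + b x + c the discriminant is Δ = 18 a b c - 4 a^3 c + a^2 b^2 - 4 b^3 - 27 c^2.
Plug a = -1, b = 7, c = 4:
  18*(-1)*(7)*(4) - 4*(-1)^3*(4) + (-1)^2*(7)^2 - 4*(7)^3 - 27*(4)^2
  = -504 + (16) + 49 + (-1372) + (-432)
  = -2243.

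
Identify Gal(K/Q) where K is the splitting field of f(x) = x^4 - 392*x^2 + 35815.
Gal(K/Q) = V_4 (Klein four-group, Z/2Z × Z/2Z)

f factors as (x^2 - 145)(x^2 - 247), so the splitting field is K = Q(sqrt(145), sqrt(247)). The elements 145, 247, 35815 are all non-squares in Q, so sqrt(145) and sqrt(247) generate independent quadratic extensions. Thus [K:Q] = 4 and Gal(K/Q) is generated by the two order-2 automorphisms sqrt(145) ↦ -sqrt(145) and sqrt(247) ↦ -sqrt(247), giving V_4.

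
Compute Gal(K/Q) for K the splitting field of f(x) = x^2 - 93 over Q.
Gal(K/Q) = Z/2Z (cyclic of order 2)

x^2 - 93 is irreducible over Q since 93 is not a rational square. The splitting field Q(sqrt(93)) has degree 2 over Q, and its unique nontrivial automorphism is sqrt(93) ↦ -sqrt(93). Hence Gal(Q(sqrt(93))/Q) = Z/2Z.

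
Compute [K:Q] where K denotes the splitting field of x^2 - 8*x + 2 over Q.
[K:Q] = 2

The discriminant of x^2 + (-8)*x + (2) is b^2 - 4c = 64 - (8) = 56. Since 56 is not a perfect square in Q, the polynomial is irreducible over Q. Its two roots generate a degree-2 extension, so [K:Q] = 2.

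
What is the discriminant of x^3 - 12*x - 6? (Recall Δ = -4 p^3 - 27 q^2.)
Δ = 5940

For a depressed cubic x^3 + p x + q the discriminant is Δ = -4 p^3 - 27 q^2 = -4*(-12)^3 - 27*(-6)^2 = 6912 - 972 = 5940.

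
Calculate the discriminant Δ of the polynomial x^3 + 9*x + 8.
Δ = -4644

For a depressed cubic x^3 + p x + q the discriminant is Δ = -4 p^3 - 27 q^2 = -4*(9)^3 - 27*(8)^2 = -2916 - 1728 = -4644.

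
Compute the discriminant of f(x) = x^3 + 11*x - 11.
Δ = -8591

For a depressed cubic x^3 + p x + q the discriminant is Δ = -4 p^3 - 27 q^2 = -4*(11)^3 - 27*(-11)^2 = -5324 - 3267 = -8591.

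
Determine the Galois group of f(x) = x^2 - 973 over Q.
Gal(K/Q) = Z/2Z (cyclic of order 2)

x^2 - 973 is irreducible over Q since 973 is not a rational square. The splitting field Q(sqrt(973)) has degree 2 over Q, and its unique nontrivial automorphism is sqrt(973) ↦ -sqrt(973). Hence Gal(Q(sqrt(973))/Q) = Z/2Z.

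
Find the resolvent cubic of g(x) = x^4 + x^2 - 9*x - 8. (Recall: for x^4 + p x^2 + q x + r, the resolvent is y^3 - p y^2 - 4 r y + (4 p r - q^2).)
h(y) = y^3 - y^2 + 32*y - 113

Identify coefficients: p = 1, q = -9, r = -8.
Plug into h(y) = y^3 - p y^2 - 4 r y + (4 p r - q^2):
  h(y) = y^3 - (1) y^2 - 4*(-8) y + (4*(1)*(-8) - (-9)^2)
       = y^3 + (-1) y^2 + (32) y + (-113).
Simplifying: h(y) = y^3 - y^2 + 32*y - 113.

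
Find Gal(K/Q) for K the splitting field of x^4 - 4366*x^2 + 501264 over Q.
Gal(K/Q) = Z/2Z (cyclic of order 2)

f factors as (x^2 - 118)(x^2 - 4248), so the splitting field is K = Q(sqrt(118), sqrt(4248)). The squarefree part of 118 is 118 and the squarefree part of 4248 is also 118, so sqrt(118) and sqrt(4248) are both rational multiples of sqrt(118). Hence Q(sqrt(118)) = Q(sqrt(4248)) = Q(sqrt(118)), and the splitting field collapses to a single degree-2 extension with Galois group Z/2Z.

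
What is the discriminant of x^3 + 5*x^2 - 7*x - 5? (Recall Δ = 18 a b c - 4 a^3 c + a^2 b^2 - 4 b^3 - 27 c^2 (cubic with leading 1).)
Δ = 7572

For x^3 + a x^2 + b x + c the discriminant is Δ = 18 a b c - 4 a^3 c + a^2 b^2 - 4 b^3 - 27 c^2.
Plug a = 5, b = -7, c = -5:
  18*(5)*(-7)*(-5) - 4*(5)^3*(-5) + (5)^2*(-7)^2 - 4*(-7)^3 - 27*(-5)^2
  = 3150 + (2500) + 1225 + (1372) + (-675)
  = 7572.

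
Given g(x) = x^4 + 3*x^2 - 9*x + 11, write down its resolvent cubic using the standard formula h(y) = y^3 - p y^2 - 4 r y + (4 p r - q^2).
h(y) = y^3 - 3*y^2 - 44*y + 51

Identify coefficients: p = 3, q = -9, r = 11.
Plug into h(y) = y^3 - p y^2 - 4 r y + (4 p r - q^2):
  h(y) = y^3 - (3) y^2 - 4*(11) y + (4*(3)*(11) - (-9)^2)
       = y^3 + (-3) y^2 + (-44) y + (51).
Simplifying: h(y) = y^3 - 3*y^2 - 44*y + 51.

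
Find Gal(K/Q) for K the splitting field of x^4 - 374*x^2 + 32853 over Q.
Gal(K/Q) = V_4 (Klein four-group, Z/2Z × Z/2Z)

f factors as (x^2 - 141)(x^2 - 233), so the splitting field is K = Q(sqrt(141), sqrt(233)). The elements 141, 233, 32853 are all non-squares in Q, so sqrt(141) and sqrt(233) generate independent quadratic extensions. Thus [K:Q] = 4 and Gal(K/Q) is generated by the two order-2 automorphisms sqrt(141) ↦ -sqrt(141) and sqrt(233) ↦ -sqrt(233), giving V_4.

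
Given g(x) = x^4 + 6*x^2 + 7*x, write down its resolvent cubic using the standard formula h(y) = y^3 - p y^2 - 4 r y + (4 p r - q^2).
h(y) = y^3 - 6*y^2 - 49

Identify coefficients: p = 6, q = 7, r = 0.
Plug into h(y) = y^3 - p y^2 - 4 r y + (4 p r - q^2):
  h(y) = y^3 - (6) y^2 - 4*(0) y + (4*(6)*(0) - (7)^2)
       = y^3 + (-6) y^2 + (0) y + (-49).
Simplifying: h(y) = y^3 - 6*y^2 - 49.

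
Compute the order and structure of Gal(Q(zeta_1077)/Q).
|Gal(Q(zeta_1077)/Q)| = phi(1077) = 716; group ≅ (Z/1077Z)^* ≅ Z/2Z × Z/358Z

The n-th cyclotomic polynomial Φ_1077(x) is the minimal polynomial of zeta_1077 over Q and has degree phi(1077) = 716. So Q(zeta_1077) is a degree-716 Galois extension with Galois group (Z/1077Z)^*. By CRT, (Z/1077Z)^* ≅ (Z/3Z)^* × (Z/359Z)^*. Each prime-power unit group is (Z/3Z)^* ≅ Z/2Z; (Z/359Z)^* ≅ Z/358Z. Hence Gal(Q(zeta_1077)/Q) ≅ Z/2Z × Z/358Z.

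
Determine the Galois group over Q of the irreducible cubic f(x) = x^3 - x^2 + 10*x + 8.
Gal(K/Q) = S_3 (symmetric group of order 6)

Compute the discriminant of x^3 + (-1)*x^2 + (10)*x + (8): Δ = -7036. Since Δ is not a rational square, the Galois group is not contained in A_3; it must be the full S_3 (irreducibility of the cubic rules out anything smaller).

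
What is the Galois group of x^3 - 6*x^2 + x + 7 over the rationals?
Gal(K/Q) = S_3 (symmetric group of order 6)

Compute the discriminant of x^3 + (-6)*x^2 + (1)*x + (7): Δ = 4001. Since Δ is not a rational square, the Galois group is not contained in A_3; it must be the full S_3 (irreducibility of the cubic rules out anything smaller).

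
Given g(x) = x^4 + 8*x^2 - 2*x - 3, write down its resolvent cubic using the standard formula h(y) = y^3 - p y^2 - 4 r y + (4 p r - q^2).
h(y) = y^3 - 8*y^2 + 12*y - 100

Identify coefficients: p = 8, q = -2, r = -3.
Plug into h(y) = y^3 - p y^2 - 4 r y + (4 p r - q^2):
  h(y) = y^3 - (8) y^2 - 4*(-3) y + (4*(8)*(-3) - (-2)^2)
       = y^3 + (-8) y^2 + (12) y + (-100).
Simplifying: h(y) = y^3 - 8*y^2 + 12*y - 100.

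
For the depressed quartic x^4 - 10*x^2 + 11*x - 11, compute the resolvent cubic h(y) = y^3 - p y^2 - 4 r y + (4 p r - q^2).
h(y) = y^3 + 10*y^2 + 44*y + 319

Identify coefficients: p = -10, q = 11, r = -11.
Plug into h(y) = y^3 - p y^2 - 4 r y + (4 p r - q^2):
  h(y) = y^3 - (-10) y^2 - 4*(-11) y + (4*(-10)*(-11) - (11)^2)
       = y^3 + (10) y^2 + (44) y + (319).
Simplifying: h(y) = y^3 + 10*y^2 + 44*y + 319.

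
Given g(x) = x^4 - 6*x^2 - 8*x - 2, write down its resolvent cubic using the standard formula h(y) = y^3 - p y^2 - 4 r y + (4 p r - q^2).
h(y) = y^3 + 6*y^2 + 8*y - 16

Identify coefficients: p = -6, q = -8, r = -2.
Plug into h(y) = y^3 - p y^2 - 4 r y + (4 p r - q^2):
  h(y) = y^3 - (-6) y^2 - 4*(-2) y + (4*(-6)*(-2) - (-8)^2)
       = y^3 + (6) y^2 + (8) y + (-16).
Simplifying: h(y) = y^3 + 6*y^2 + 8*y - 16.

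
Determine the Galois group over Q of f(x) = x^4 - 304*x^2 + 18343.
Gal(K/Q) = V_4 (Klein four-group, Z/2Z × Z/2Z)

f factors as (x^2 - 83)(x^2 - 221), so the splitting field is K = Q(sqrt(83), sqrt(221)). The elements 83, 221, 18343 are all non-squares in Q, so sqrt(83) and sqrt(221) generate independent quadratic extensions. Thus [K:Q] = 4 and Gal(K/Q) is generated by the two order-2 automorphisms sqrt(83) ↦ -sqrt(83) and sqrt(221) ↦ -sqrt(221), giving V_4.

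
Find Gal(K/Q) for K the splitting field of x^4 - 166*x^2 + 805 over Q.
Gal(K/Q) = V_4 (Klein four-group, Z/2Z × Z/2Z)

f factors as (x^2 - 161)(x^2 - 5), so the splitting field is K = Q(sqrt(161), sqrt(5)). The elements 161, 5, 805 are all non-squares in Q, so sqrt(161) and sqrt(5) generate independent quadratic extensions. Thus [K:Q] = 4 and Gal(K/Q) is generated by the two order-2 automorphisms sqrt(161) ↦ -sqrt(161) and sqrt(5) ↦ -sqrt(5), giving V_4.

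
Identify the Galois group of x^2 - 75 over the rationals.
Gal(K/Q) = Z/2Z (cyclic of order 2)

x^2 - 75 is irreducible over Q since 75 is not a rational square. The splitting field Q(sqrt(75)) has degree 2 over Q, and its unique nontrivial automorphism is sqrt(75) ↦ -sqrt(75). Hence Gal(Q(sqrt(75))/Q) = Z/2Z.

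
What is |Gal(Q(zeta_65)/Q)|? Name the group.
|Gal(Q(zeta_65)/Q)| = phi(65) = 48; group ≅ (Z/65Z)^* ≅ Z/4Z × Z/12Z

The n-th cyclotomic polynomial Φ_65(x) is the minimal polynomial of zeta_65 over Q and has degree phi(65) = 48. So Q(zeta_65) is a degree-48 Galois extension with Galois group (Z/65Z)^*. By CRT, (Z/65Z)^* ≅ (Z/5Z)^* × (Z/13Z)^*. Each prime-power unit group is (Z/5Z)^* ≅ Z/4Z; (Z/13Z)^* ≅ Z/12Z. Hence Gal(Q(zeta_65)/Q) ≅ Z/4Z × Z/12Z.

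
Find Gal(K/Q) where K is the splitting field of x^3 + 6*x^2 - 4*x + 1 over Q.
Gal(K/Q) = S_3 (symmetric group of order 6)

Compute the discriminant of x^3 + (6)*x^2 + (-4)*x + (1): Δ = -491. Since Δ is not a rational square, the Galois group is not contained in A_3; it must be the full S_3 (irreducibility of the cubic rules out anything smaller).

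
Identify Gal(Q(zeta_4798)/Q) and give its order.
|Gal(Q(zeta_4798)/Q)| = phi(4798) = 2398; group ≅ (Z/4798Z)^* ≅ Z/2398Z

The n-th cyclotomic polynomial Φ_4798(x) is the minimal polynomial of zeta_4798 over Q and has degree phi(4798) = 2398. So Q(zeta_4798) is a degree-2398 Galois extension with Galois group (Z/4798Z)^*. By CRT, (Z/4798Z)^* ≅ (Z/2Z)^* × (Z/2399Z)^*. Each prime-power unit group is (Z/2Z)^* ≅ trivial group (order 1); (Z/2399Z)^* ≅ Z/2398Z. Hence Gal(Q(zeta_4798)/Q) ≅ Z/2398Z.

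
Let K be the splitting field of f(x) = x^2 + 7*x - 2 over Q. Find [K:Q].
[K:Q] = 2

The discriminant of x^2 + (7)*x + (-2) is b^2 - 4c = 49 - (-8) = 57. Since 57 is not a perfect square in Q, the polynomial is irreducible over Q. Its two roots generate a degree-2 extension, so [K:Q] = 2.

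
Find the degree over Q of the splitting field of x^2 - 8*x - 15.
[K:Q] = 2

The discriminant of x^2 + (-8)*x + (-15) is b^2 - 4c = 64 - (-60) = 124. Since 124 is not a perfect square in Q, the polynomial is irreducible over Q. Its two roots generate a degree-2 extension, so [K:Q] = 2.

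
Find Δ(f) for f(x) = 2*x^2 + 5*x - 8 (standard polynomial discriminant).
Δ = 89

For a quadratic a x^2 + b x + c the discriminant is Δ = b^2 - 4ac = (5)^2 - 4*(2)*(-8) = 25 - (-64) = 89.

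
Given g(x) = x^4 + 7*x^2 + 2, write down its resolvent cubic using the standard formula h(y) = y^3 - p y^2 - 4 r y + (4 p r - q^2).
h(y) = y^3 - 7*y^2 - 8*y + 56

Identify coefficients: p = 7, q = 0, r = 2.
Plug into h(y) = y^3 - p y^2 - 4 r y + (4 p r - q^2):
  h(y) = y^3 - (7) y^2 - 4*(2) y + (4*(7)*(2) - (0)^2)
       = y^3 + (-7) y^2 + (-8) y + (56).
Simplifying: h(y) = y^3 - 7*y^2 - 8*y + 56.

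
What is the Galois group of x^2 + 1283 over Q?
Gal(K/Q) = Z/2Z (cyclic of order 2)

x^2 + 1283 is irreducible over Q since -1283 is not a rational square. The splitting field Q(sqrt(-1283)) has degree 2 over Q, and its unique nontrivial automorphism is sqrt(-1283) ↦ -sqrt(-1283). Hence Gal(Q(sqrt(-1283))/Q) = Z/2Z.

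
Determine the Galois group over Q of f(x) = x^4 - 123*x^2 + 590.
Gal(K/Q) = V_4 (Klein four-group, Z/2Z × Z/2Z)

f factors as (x^2 - 118)(x^2 - 5), so the splitting field is K = Q(sqrt(118), sqrt(5)). The elements 118, 5, 590 are all non-squares in Q, so sqrt(118) and sqrt(5) generate independent quadratic extensions. Thus [K:Q] = 4 and Gal(K/Q) is generated by the two order-2 automorphisms sqrt(118) ↦ -sqrt(118) and sqrt(5) ↦ -sqrt(5), giving V_4.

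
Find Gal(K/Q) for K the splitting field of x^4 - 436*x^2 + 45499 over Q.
Gal(K/Q) = V_4 (Klein four-group, Z/2Z × Z/2Z)

f factors as (x^2 - 173)(x^2 - 263), so the splitting field is K = Q(sqrt(173), sqrt(263)). The elements 173, 263, 45499 are all non-squares in Q, so sqrt(173) and sqrt(263) generate independent quadratic extensions. Thus [K:Q] = 4 and Gal(K/Q) is generated by the two order-2 automorphisms sqrt(173) ↦ -sqrt(173) and sqrt(263) ↦ -sqrt(263), giving V_4.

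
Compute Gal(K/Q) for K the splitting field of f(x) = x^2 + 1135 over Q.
Gal(K/Q) = Z/2Z (cyclic of order 2)

x^2 + 1135 is irreducible over Q since -1135 is not a rational square. The splitting field Q(sqrt(-1135)) has degree 2 over Q, and its unique nontrivial automorphism is sqrt(-1135) ↦ -sqrt(-1135). Hence Gal(Q(sqrt(-1135))/Q) = Z/2Z.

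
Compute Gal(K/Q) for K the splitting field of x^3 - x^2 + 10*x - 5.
Gal(K/Q) = S_3 (symmetric group of order 6)

Compute the discriminant of x^3 + (-1)*x^2 + (10)*x + (-5): Δ = -3695. Since Δ is not a rational square, the Galois group is not contained in A_3; it must be the full S_3 (irreducibility of the cubic rules out anything smaller).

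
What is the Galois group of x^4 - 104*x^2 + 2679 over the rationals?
Gal(K/Q) = V_4 (Klein four-group, Z/2Z × Z/2Z)

f factors as (x^2 - 47)(x^2 - 57), so the splitting field is K = Q(sqrt(47), sqrt(57)). The elements 47, 57, 2679 are all non-squares in Q, so sqrt(47) and sqrt(57) generate independent quadratic extensions. Thus [K:Q] = 4 and Gal(K/Q) is generated by the two order-2 automorphisms sqrt(47) ↦ -sqrt(47) and sqrt(57) ↦ -sqrt(57), giving V_4.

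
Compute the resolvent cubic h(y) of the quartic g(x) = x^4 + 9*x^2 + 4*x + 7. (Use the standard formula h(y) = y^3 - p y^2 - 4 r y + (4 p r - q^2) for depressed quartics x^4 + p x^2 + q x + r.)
h(y) = y^3 - 9*y^2 - 28*y + 236

Identify coefficients: p = 9, q = 4, r = 7.
Plug into h(y) = y^3 - p y^2 - 4 r y + (4 p r - q^2):
  h(y) = y^3 - (9) y^2 - 4*(7) y + (4*(9)*(7) - (4)^2)
       = y^3 + (-9) y^2 + (-28) y + (236).
Simplifying: h(y) = y^3 - 9*y^2 - 28*y + 236.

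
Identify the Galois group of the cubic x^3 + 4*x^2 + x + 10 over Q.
Gal(K/Q) = S_3 (symmetric group of order 6)

Compute the discriminant of x^3 + (4)*x^2 + (1)*x + (10): Δ = -4528. Since Δ is not a rational square, the Galois group is not contained in A_3; it must be the full S_3 (irreducibility of the cubic rules out anything smaller).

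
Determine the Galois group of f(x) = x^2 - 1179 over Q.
Gal(K/Q) = Z/2Z (cyclic of order 2)

x^2 - 1179 is irreducible over Q since 1179 is not a rational square. The splitting field Q(sqrt(1179)) has degree 2 over Q, and its unique nontrivial automorphism is sqrt(1179) ↦ -sqrt(1179). Hence Gal(Q(sqrt(1179))/Q) = Z/2Z.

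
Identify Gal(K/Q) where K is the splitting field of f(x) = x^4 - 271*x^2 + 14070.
Gal(K/Q) = V_4 (Klein four-group, Z/2Z × Z/2Z)

f factors as (x^2 - 201)(x^2 - 70), so the splitting field is K = Q(sqrt(201), sqrt(70)). The elements 201, 70, 14070 are all non-squares in Q, so sqrt(201) and sqrt(70) generate independent quadratic extensions. Thus [K:Q] = 4 and Gal(K/Q) is generated by the two order-2 automorphisms sqrt(201) ↦ -sqrt(201) and sqrt(70) ↦ -sqrt(70), giving V_4.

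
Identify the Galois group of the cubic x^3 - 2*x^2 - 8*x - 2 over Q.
Gal(K/Q) = S_3 (symmetric group of order 6)

Compute the discriminant of x^3 + (-2)*x^2 + (-8)*x + (-2): Δ = 1556. Since Δ is not a rational square, the Galois group is not contained in A_3; it must be the full S_3 (irreducibility of the cubic rules out anything smaller).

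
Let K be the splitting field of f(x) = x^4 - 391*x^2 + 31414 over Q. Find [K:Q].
[K:Q] = 4

f factors as (x^2 - 278)(x^2 - 113); the splitting field is K = Q(sqrt(278), sqrt(113)). Since 278, 113, and 31414 are all non-squares in Q, the three subfields Q(sqrt(278)), Q(sqrt(113)), Q(sqrt(31414)) are distinct degree-2 extensions, so [K:Q] = 4 (Klein four Galois group).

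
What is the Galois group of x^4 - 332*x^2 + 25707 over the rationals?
Gal(K/Q) = V_4 (Klein four-group, Z/2Z × Z/2Z)

f factors as (x^2 - 209)(x^2 - 123), so the splitting field is K = Q(sqrt(209), sqrt(123)). The elements 209, 123, 25707 are all non-squares in Q, so sqrt(209) and sqrt(123) generate independent quadratic extensions. Thus [K:Q] = 4 and Gal(K/Q) is generated by the two order-2 automorphisms sqrt(209) ↦ -sqrt(209) and sqrt(123) ↦ -sqrt(123), giving V_4.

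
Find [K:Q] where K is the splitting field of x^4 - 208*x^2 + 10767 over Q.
[K:Q] = 4

f factors as (x^2 - 111)(x^2 - 97); the splitting field is K = Q(sqrt(111), sqrt(97)). Since 111, 97, and 10767 are all non-squares in Q, the three subfields Q(sqrt(111)), Q(sqrt(97)), Q(sqrt(10767)) are distinct degree-2 extensions, so [K:Q] = 4 (Klein four Galois group).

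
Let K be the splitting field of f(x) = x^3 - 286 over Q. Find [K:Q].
[K:Q] = 6

x^3 - 286 has one real root r = 286^(1/3) and two complex roots r*zeta_3, r*zeta_3^2 where zeta_3 = e^(2*pi*i/3). The splitting field is Q(r, zeta_3). [Q(r):Q] = 3 and [Q(zeta_3):Q] = 2 with gcd = 1, so [Q(r, zeta_3):Q] = 3 * 2 = 6.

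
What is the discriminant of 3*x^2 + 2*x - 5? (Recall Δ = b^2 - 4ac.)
Δ = 64

For a quadratic a x^2 + b x + c the discriminant is Δ = b^2 - 4ac = (2)^2 - 4*(3)*(-5) = 4 - (-60) = 64.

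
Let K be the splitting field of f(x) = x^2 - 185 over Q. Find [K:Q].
[K:Q] = 2

The polynomial x^2 - 185 is irreducible over Q since 185 is not a perfect square. Its splitting field is Q(sqrt(185)), which has degree 2 over Q.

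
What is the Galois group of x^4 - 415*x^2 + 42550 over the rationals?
Gal(K/Q) = V_4 (Klein four-group, Z/2Z × Z/2Z)

f factors as (x^2 - 230)(x^2 - 185), so the splitting field is K = Q(sqrt(230), sqrt(185)). The elements 230, 185, 42550 are all non-squares in Q, so sqrt(230) and sqrt(185) generate independent quadratic extensions. Thus [K:Q] = 4 and Gal(K/Q) is generated by the two order-2 automorphisms sqrt(230) ↦ -sqrt(230) and sqrt(185) ↦ -sqrt(185), giving V_4.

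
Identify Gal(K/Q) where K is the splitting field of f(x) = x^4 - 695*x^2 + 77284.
Gal(K/Q) = Z/2Z (cyclic of order 2)

f factors as (x^2 - 139)(x^2 - 556), so the splitting field is K = Q(sqrt(139), sqrt(556)). The squarefree part of 139 is 139 and the squarefree part of 556 is also 139, so sqrt(139) and sqrt(556) are both rational multiples of sqrt(139). Hence Q(sqrt(139)) = Q(sqrt(556)) = Q(sqrt(139)), and the splitting field collapses to a single degree-2 extension with Galois group Z/2Z.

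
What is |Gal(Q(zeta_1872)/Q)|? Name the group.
|Gal(Q(zeta_1872)/Q)| = phi(1872) = 576; group ≅ (Z/1872Z)^* ≅ Z/2Z × Z/4Z × Z/6Z × Z/12Z

The n-th cyclotomic polynomial Φ_1872(x) is the minimal polynomial of zeta_1872 over Q and has degree phi(1872) = 576. So Q(zeta_1872) is a degree-576 Galois extension with Galois group (Z/1872Z)^*. By CRT, (Z/1872Z)^* ≅ (Z/16Z)^* × (Z/9Z)^* × (Z/13Z)^*. Each prime-power unit group is (Z/16Z)^* ≅ Z/2Z × Z/4Z; (Z/9Z)^* ≅ Z/6Z; (Z/13Z)^* ≅ Z/12Z. Hence Gal(Q(zeta_1872)/Q) ≅ Z/2Z × Z/4Z × Z/6Z × Z/12Z.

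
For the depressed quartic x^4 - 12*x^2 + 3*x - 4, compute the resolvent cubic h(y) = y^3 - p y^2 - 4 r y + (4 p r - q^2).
h(y) = y^3 + 12*y^2 + 16*y + 183

Identify coefficients: p = -12, q = 3, r = -4.
Plug into h(y) = y^3 - p y^2 - 4 r y + (4 p r - q^2):
  h(y) = y^3 - (-12) y^2 - 4*(-4) y + (4*(-12)*(-4) - (3)^2)
       = y^3 + (12) y^2 + (16) y + (183).
Simplifying: h(y) = y^3 + 12*y^2 + 16*y + 183.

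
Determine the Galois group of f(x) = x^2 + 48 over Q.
Gal(K/Q) = Z/2Z (cyclic of order 2)

x^2 + 48 is irreducible over Q since -48 is not a rational square. The splitting field Q(sqrt(-48)) has degree 2 over Q, and its unique nontrivial automorphism is sqrt(-48) ↦ -sqrt(-48). Hence Gal(Q(sqrt(-48))/Q) = Z/2Z.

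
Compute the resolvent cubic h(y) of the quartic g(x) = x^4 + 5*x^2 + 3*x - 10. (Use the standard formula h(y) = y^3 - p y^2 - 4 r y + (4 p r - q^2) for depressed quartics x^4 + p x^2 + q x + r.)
h(y) = y^3 - 5*y^2 + 40*y - 209

Identify coefficients: p = 5, q = 3, r = -10.
Plug into h(y) = y^3 - p y^2 - 4 r y + (4 p r - q^2):
  h(y) = y^3 - (5) y^2 - 4*(-10) y + (4*(5)*(-10) - (3)^2)
       = y^3 + (-5) y^2 + (40) y + (-209).
Simplifying: h(y) = y^3 - 5*y^2 + 40*y - 209.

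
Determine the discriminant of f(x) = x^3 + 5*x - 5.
Δ = -1175

For a depressed cubic x^3 + p x + q the discriminant is Δ = -4 p^3 - 27 q^2 = -4*(5)^3 - 27*(-5)^2 = -500 - 675 = -1175.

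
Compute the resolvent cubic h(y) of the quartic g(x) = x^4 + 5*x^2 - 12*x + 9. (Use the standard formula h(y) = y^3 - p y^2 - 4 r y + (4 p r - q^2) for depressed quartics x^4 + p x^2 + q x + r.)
h(y) = y^3 - 5*y^2 - 36*y + 36

Identify coefficients: p = 5, q = -12, r = 9.
Plug into h(y) = y^3 - p y^2 - 4 r y + (4 p r - q^2):
  h(y) = y^3 - (5) y^2 - 4*(9) y + (4*(5)*(9) - (-12)^2)
       = y^3 + (-5) y^2 + (-36) y + (36).
Simplifying: h(y) = y^3 - 5*y^2 - 36*y + 36.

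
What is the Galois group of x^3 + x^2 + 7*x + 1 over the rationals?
Gal(K/Q) = S_3 (symmetric group of order 6)

Compute the discriminant of x^3 + (1)*x^2 + (7)*x + (1): Δ = -1228. Since Δ is not a rational square, the Galois group is not contained in A_3; it must be the full S_3 (irreducibility of the cubic rules out anything smaller).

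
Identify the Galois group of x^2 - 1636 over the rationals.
Gal(K/Q) = Z/2Z (cyclic of order 2)

x^2 - 1636 is irreducible over Q since 1636 is not a rational square. The splitting field Q(sqrt(1636)) has degree 2 over Q, and its unique nontrivial automorphism is sqrt(1636) ↦ -sqrt(1636). Hence Gal(Q(sqrt(1636))/Q) = Z/2Z.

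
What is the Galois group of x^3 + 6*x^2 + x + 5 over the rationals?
Gal(K/Q) = S_3 (symmetric group of order 6)

Compute the discriminant of x^3 + (6)*x^2 + (1)*x + (5): Δ = -4423. Since Δ is not a rational square, the Galois group is not contained in A_3; it must be the full S_3 (irreducibility of the cubic rules out anything smaller).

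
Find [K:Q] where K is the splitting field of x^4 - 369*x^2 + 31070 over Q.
[K:Q] = 4

f factors as (x^2 - 239)(x^2 - 130); the splitting field is K = Q(sqrt(239), sqrt(130)). Since 239, 130, and 31070 are all non-squares in Q, the three subfields Q(sqrt(239)), Q(sqrt(130)), Q(sqrt(31070)) are distinct degree-2 extensions, so [K:Q] = 4 (Klein four Galois group).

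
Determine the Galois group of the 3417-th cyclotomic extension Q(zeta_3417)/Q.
|Gal(Q(zeta_3417)/Q)| = phi(3417) = 2112; group ≅ (Z/3417Z)^* ≅ Z/2Z × Z/16Z × Z/66Z

The n-th cyclotomic polynomial Φ_3417(x) is the minimal polynomial of zeta_3417 over Q and has degree phi(3417) = 2112. So Q(zeta_3417) is a degree-2112 Galois extension with Galois group (Z/3417Z)^*. By CRT, (Z/3417Z)^* ≅ (Z/3Z)^* × (Z/17Z)^* × (Z/67Z)^*. Each prime-power unit group is (Z/3Z)^* ≅ Z/2Z; (Z/17Z)^* ≅ Z/16Z; (Z/67Z)^* ≅ Z/66Z. Hence Gal(Q(zeta_3417)/Q) ≅ Z/2Z × Z/16Z × Z/66Z.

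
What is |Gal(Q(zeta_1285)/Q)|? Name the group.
|Gal(Q(zeta_1285)/Q)| = phi(1285) = 1024; group ≅ (Z/1285Z)^* ≅ Z/4Z × Z/256Z

The n-th cyclotomic polynomial Φ_1285(x) is the minimal polynomial of zeta_1285 over Q and has degree phi(1285) = 1024. So Q(zeta_1285) is a degree-1024 Galois extension with Galois group (Z/1285Z)^*. By CRT, (Z/1285Z)^* ≅ (Z/5Z)^* × (Z/257Z)^*. Each prime-power unit group is (Z/5Z)^* ≅ Z/4Z; (Z/257Z)^* ≅ Z/256Z. Hence Gal(Q(zeta_1285)/Q) ≅ Z/4Z × Z/256Z.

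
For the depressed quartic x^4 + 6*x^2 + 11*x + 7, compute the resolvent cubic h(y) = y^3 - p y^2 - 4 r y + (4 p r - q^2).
h(y) = y^3 - 6*y^2 - 28*y + 47

Identify coefficients: p = 6, q = 11, r = 7.
Plug into h(y) = y^3 - p y^2 - 4 r y + (4 p r - q^2):
  h(y) = y^3 - (6) y^2 - 4*(7) y + (4*(6)*(7) - (11)^2)
       = y^3 + (-6) y^2 + (-28) y + (47).
Simplifying: h(y) = y^3 - 6*y^2 - 28*y + 47.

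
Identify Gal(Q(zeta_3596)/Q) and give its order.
|Gal(Q(zeta_3596)/Q)| = phi(3596) = 1680; group ≅ (Z/3596Z)^* ≅ Z/2Z × Z/28Z × Z/30Z

The n-th cyclotomic polynomial Φ_3596(x) is the minimal polynomial of zeta_3596 over Q and has degree phi(3596) = 1680. So Q(zeta_3596) is a degree-1680 Galois extension with Galois group (Z/3596Z)^*. By CRT, (Z/3596Z)^* ≅ (Z/4Z)^* × (Z/29Z)^* × (Z/31Z)^*. Each prime-power unit group is (Z/4Z)^* ≅ Z/2Z; (Z/29Z)^* ≅ Z/28Z; (Z/31Z)^* ≅ Z/30Z. Hence Gal(Q(zeta_3596)/Q) ≅ Z/2Z × Z/28Z × Z/30Z.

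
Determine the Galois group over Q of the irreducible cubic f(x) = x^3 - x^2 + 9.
Gal(K/Q) = S_3 (symmetric group of order 6)

Compute the discriminant of x^3 + (-1)*x^2 + (0)*x + (9): Δ = -2151. Since Δ is not a rational square, the Galois group is not contained in A_3; it must be the full S_3 (irreducibility of the cubic rules out anything smaller).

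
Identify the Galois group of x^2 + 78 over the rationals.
Gal(K/Q) = Z/2Z (cyclic of order 2)

x^2 + 78 is irreducible over Q since -78 is not a rational square. The splitting field Q(sqrt(-78)) has degree 2 over Q, and its unique nontrivial automorphism is sqrt(-78) ↦ -sqrt(-78). Hence Gal(Q(sqrt(-78))/Q) = Z/2Z.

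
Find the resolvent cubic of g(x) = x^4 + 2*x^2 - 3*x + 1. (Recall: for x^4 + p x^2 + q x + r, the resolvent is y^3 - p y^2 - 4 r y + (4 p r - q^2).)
h(y) = y^3 - 2*y^2 - 4*y - 1

Identify coefficients: p = 2, q = -3, r = 1.
Plug into h(y) = y^3 - p y^2 - 4 r y + (4 p r - q^2):
  h(y) = y^3 - (2) y^2 - 4*(1) y + (4*(2)*(1) - (-3)^2)
       = y^3 + (-2) y^2 + (-4) y + (-1).
Simplifying: h(y) = y^3 - 2*y^2 - 4*y - 1.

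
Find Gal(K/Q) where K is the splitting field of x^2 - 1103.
Gal(K/Q) = Z/2Z (cyclic of order 2)

x^2 - 1103 is irreducible over Q since 1103 is not a rational square. The splitting field Q(sqrt(1103)) has degree 2 over Q, and its unique nontrivial automorphism is sqrt(1103) ↦ -sqrt(1103). Hence Gal(Q(sqrt(1103))/Q) = Z/2Z.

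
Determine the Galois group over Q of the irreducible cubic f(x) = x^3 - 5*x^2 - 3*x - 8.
Gal(K/Q) = S_3 (symmetric group of order 6)

Compute the discriminant of x^3 + (-5)*x^2 + (-3)*x + (-8): Δ = -7555. Since Δ is not a rational square, the Galois group is not contained in A_3; it must be the full S_3 (irreducibility of the cubic rules out anything smaller).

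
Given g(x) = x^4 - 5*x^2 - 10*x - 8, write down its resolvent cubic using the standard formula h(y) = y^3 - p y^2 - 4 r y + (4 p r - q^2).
h(y) = y^3 + 5*y^2 + 32*y + 60

Identify coefficients: p = -5, q = -10, r = -8.
Plug into h(y) = y^3 - p y^2 - 4 r y + (4 p r - q^2):
  h(y) = y^3 - (-5) y^2 - 4*(-8) y + (4*(-5)*(-8) - (-10)^2)
       = y^3 + (5) y^2 + (32) y + (60).
Simplifying: h(y) = y^3 + 5*y^2 + 32*y + 60.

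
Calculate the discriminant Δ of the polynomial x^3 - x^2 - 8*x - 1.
Δ = 1937

For x^3 + a x^2 + b x + c the discriminant is Δ = 18 a b c - 4 a^3 c + a^2 b^2 - 4 b^3 - 27 c^2.
Plug a = -1, b = -8, c = -1:
  18*(-1)*(-8)*(-1) - 4*(-1)^3*(-1) + (-1)^2*(-8)^2 - 4*(-8)^3 - 27*(-1)^2
  = -144 + (-4) + 64 + (2048) + (-27)
  = 1937.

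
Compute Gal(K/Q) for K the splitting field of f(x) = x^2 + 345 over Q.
Gal(K/Q) = Z/2Z (cyclic of order 2)

x^2 + 345 is irreducible over Q since -345 is not a rational square. The splitting field Q(sqrt(-345)) has degree 2 over Q, and its unique nontrivial automorphism is sqrt(-345) ↦ -sqrt(-345). Hence Gal(Q(sqrt(-345))/Q) = Z/2Z.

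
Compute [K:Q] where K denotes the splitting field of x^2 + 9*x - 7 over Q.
[K:Q] = 2

The discriminant of x^2 + (9)*x + (-7) is b^2 - 4c = 81 - (-28) = 109. Since 109 is not a perfect square in Q, the polynomial is irreducible over Q. Its two roots generate a degree-2 extension, so [K:Q] = 2.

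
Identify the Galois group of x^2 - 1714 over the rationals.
Gal(K/Q) = Z/2Z (cyclic of order 2)

x^2 - 1714 is irreducible over Q since 1714 is not a rational square. The splitting field Q(sqrt(1714)) has degree 2 over Q, and its unique nontrivial automorphism is sqrt(1714) ↦ -sqrt(1714). Hence Gal(Q(sqrt(1714))/Q) = Z/2Z.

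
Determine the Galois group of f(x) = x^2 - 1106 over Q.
Gal(K/Q) = Z/2Z (cyclic of order 2)

x^2 - 1106 is irreducible over Q since 1106 is not a rational square. The splitting field Q(sqrt(1106)) has degree 2 over Q, and its unique nontrivial automorphism is sqrt(1106) ↦ -sqrt(1106). Hence Gal(Q(sqrt(1106))/Q) = Z/2Z.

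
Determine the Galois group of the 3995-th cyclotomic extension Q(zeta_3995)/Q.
|Gal(Q(zeta_3995)/Q)| = phi(3995) = 2944; group ≅ (Z/3995Z)^* ≅ Z/4Z × Z/16Z × Z/46Z

The n-th cyclotomic polynomial Φ_3995(x) is the minimal polynomial of zeta_3995 over Q and has degree phi(3995) = 2944. So Q(zeta_3995) is a degree-2944 Galois extension with Galois group (Z/3995Z)^*. By CRT, (Z/3995Z)^* ≅ (Z/5Z)^* × (Z/17Z)^* × (Z/47Z)^*. Each prime-power unit group is (Z/5Z)^* ≅ Z/4Z; (Z/17Z)^* ≅ Z/16Z; (Z/47Z)^* ≅ Z/46Z. Hence Gal(Q(zeta_3995)/Q) ≅ Z/4Z × Z/16Z × Z/46Z.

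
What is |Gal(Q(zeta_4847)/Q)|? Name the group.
|Gal(Q(zeta_4847)/Q)| = phi(4847) = 4680; group ≅ (Z/4847Z)^* ≅ Z/36Z × Z/130Z

The n-th cyclotomic polynomial Φ_4847(x) is the minimal polynomial of zeta_4847 over Q and has degree phi(4847) = 4680. So Q(zeta_4847) is a degree-4680 Galois extension with Galois group (Z/4847Z)^*. By CRT, (Z/4847Z)^* ≅ (Z/37Z)^* × (Z/131Z)^*. Each prime-power unit group is (Z/37Z)^* ≅ Z/36Z; (Z/131Z)^* ≅ Z/130Z. Hence Gal(Q(zeta_4847)/Q) ≅ Z/36Z × Z/130Z.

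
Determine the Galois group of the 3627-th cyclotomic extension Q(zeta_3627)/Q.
|Gal(Q(zeta_3627)/Q)| = phi(3627) = 2160; group ≅ (Z/3627Z)^* ≅ Z/6Z × Z/12Z × Z/30Z

The n-th cyclotomic polynomial Φ_3627(x) is the minimal polynomial of zeta_3627 over Q and has degree phi(3627) = 2160. So Q(zeta_3627) is a degree-2160 Galois extension with Galois group (Z/3627Z)^*. By CRT, (Z/3627Z)^* ≅ (Z/9Z)^* × (Z/13Z)^* × (Z/31Z)^*. Each prime-power unit group is (Z/9Z)^* ≅ Z/6Z; (Z/13Z)^* ≅ Z/12Z; (Z/31Z)^* ≅ Z/30Z. Hence Gal(Q(zeta_3627)/Q) ≅ Z/6Z × Z/12Z × Z/30Z.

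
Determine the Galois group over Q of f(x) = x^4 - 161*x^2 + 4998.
Gal(K/Q) = V_4 (Klein four-group, Z/2Z × Z/2Z)

f factors as (x^2 - 119)(x^2 - 42), so the splitting field is K = Q(sqrt(119), sqrt(42)). The elements 119, 42, 4998 are all non-squares in Q, so sqrt(119) and sqrt(42) generate independent quadratic extensions. Thus [K:Q] = 4 and Gal(K/Q) is generated by the two order-2 automorphisms sqrt(119) ↦ -sqrt(119) and sqrt(42) ↦ -sqrt(42), giving V_4.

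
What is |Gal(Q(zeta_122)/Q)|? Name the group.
|Gal(Q(zeta_122)/Q)| = phi(122) = 60; group ≅ (Z/122Z)^* ≅ Z/60Z

The n-th cyclotomic polynomial Φ_122(x) is the minimal polynomial of zeta_122 over Q and has degree phi(122) = 60. So Q(zeta_122) is a degree-60 Galois extension with Galois group (Z/122Z)^*. By CRT, (Z/122Z)^* ≅ (Z/2Z)^* × (Z/61Z)^*. Each prime-power unit group is (Z/2Z)^* ≅ trivial group (order 1); (Z/61Z)^* ≅ Z/60Z. Hence Gal(Q(zeta_122)/Q) ≅ Z/60Z.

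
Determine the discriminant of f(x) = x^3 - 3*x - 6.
Δ = -864

For a depressed cubic x^3 + p x + q the discriminant is Δ = -4 p^3 - 27 q^2 = -4*(-3)^3 - 27*(-6)^2 = 108 - 972 = -864.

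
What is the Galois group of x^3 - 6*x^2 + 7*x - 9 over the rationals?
Gal(K/Q) = S_3 (symmetric group of order 6)

Compute the discriminant of x^3 + (-6)*x^2 + (7)*x + (-9): Δ = -2767. Since Δ is not a rational square, the Galois group is not contained in A_3; it must be the full S_3 (irreducibility of the cubic rules out anything smaller).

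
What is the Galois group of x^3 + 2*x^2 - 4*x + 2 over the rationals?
Gal(K/Q) = S_3 (symmetric group of order 6)

Compute the discriminant of x^3 + (2)*x^2 + (-4)*x + (2): Δ = -140. Since Δ is not a rational square, the Galois group is not contained in A_3; it must be the full S_3 (irreducibility of the cubic rules out anything smaller).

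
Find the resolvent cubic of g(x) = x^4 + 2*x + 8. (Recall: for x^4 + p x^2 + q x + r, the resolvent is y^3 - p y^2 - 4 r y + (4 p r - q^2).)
h(y) = y^3 - 32*y - 4

Identify coefficients: p = 0, q = 2, r = 8.
Plug into h(y) = y^3 - p y^2 - 4 r y + (4 p r - q^2):
  h(y) = y^3 - (0) y^2 - 4*(8) y + (4*(0)*(8) - (2)^2)
       = y^3 + (0) y^2 + (-32) y + (-4).
Simplifying: h(y) = y^3 - 32*y - 4.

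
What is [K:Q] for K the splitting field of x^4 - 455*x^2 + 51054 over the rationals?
[K:Q] = 4

f factors as (x^2 - 254)(x^2 - 201); the splitting field is K = Q(sqrt(254), sqrt(201)). Since 254, 201, and 51054 are all non-squares in Q, the three subfields Q(sqrt(254)), Q(sqrt(201)), Q(sqrt(51054)) are distinct degree-2 extensions, so [K:Q] = 4 (Klein four Galois group).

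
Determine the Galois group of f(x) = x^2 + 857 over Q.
Gal(K/Q) = Z/2Z (cyclic of order 2)

x^2 + 857 is irreducible over Q since -857 is not a rational square. The splitting field Q(sqrt(-857)) has degree 2 over Q, and its unique nontrivial automorphism is sqrt(-857) ↦ -sqrt(-857). Hence Gal(Q(sqrt(-857))/Q) = Z/2Z.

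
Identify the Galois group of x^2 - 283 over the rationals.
Gal(K/Q) = Z/2Z (cyclic of order 2)

x^2 - 283 is irreducible over Q since 283 is not a rational square. The splitting field Q(sqrt(283)) has degree 2 over Q, and its unique nontrivial automorphism is sqrt(283) ↦ -sqrt(283). Hence Gal(Q(sqrt(283))/Q) = Z/2Z.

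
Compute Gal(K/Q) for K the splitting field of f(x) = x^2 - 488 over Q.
Gal(K/Q) = Z/2Z (cyclic of order 2)

x^2 - 488 is irreducible over Q since 488 is not a rational square. The splitting field Q(sqrt(488)) has degree 2 over Q, and its unique nontrivial automorphism is sqrt(488) ↦ -sqrt(488). Hence Gal(Q(sqrt(488))/Q) = Z/2Z.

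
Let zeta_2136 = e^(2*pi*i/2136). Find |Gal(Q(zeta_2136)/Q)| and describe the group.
|Gal(Q(zeta_2136)/Q)| = phi(2136) = 704; group ≅ (Z/2136Z)^* ≅ Z/2Z × Z/2Z × Z/2Z × Z/88Z

The n-th cyclotomic polynomial Φ_2136(x) is the minimal polynomial of zeta_2136 over Q and has degree phi(2136) = 704. So Q(zeta_2136) is a degree-704 Galois extension with Galois group (Z/2136Z)^*. By CRT, (Z/2136Z)^* ≅ (Z/8Z)^* × (Z/3Z)^* × (Z/89Z)^*. Each prime-power unit group is (Z/8Z)^* ≅ Z/2Z × Z/2Z; (Z/3Z)^* ≅ Z/2Z; (Z/89Z)^* ≅ Z/88Z. Hence Gal(Q(zeta_2136)/Q) ≅ Z/2Z × Z/2Z × Z/2Z × Z/88Z.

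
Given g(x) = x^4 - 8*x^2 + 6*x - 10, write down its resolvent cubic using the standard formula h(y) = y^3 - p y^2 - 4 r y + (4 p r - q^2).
h(y) = y^3 + 8*y^2 + 40*y + 284

Identify coefficients: p = -8, q = 6, r = -10.
Plug into h(y) = y^3 - p y^2 - 4 r y + (4 p r - q^2):
  h(y) = y^3 - (-8) y^2 - 4*(-10) y + (4*(-8)*(-10) - (6)^2)
       = y^3 + (8) y^2 + (40) y + (284).
Simplifying: h(y) = y^3 + 8*y^2 + 40*y + 284.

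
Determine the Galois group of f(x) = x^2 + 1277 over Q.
Gal(K/Q) = Z/2Z (cyclic of order 2)

x^2 + 1277 is irreducible over Q since -1277 is not a rational square. The splitting field Q(sqrt(-1277)) has degree 2 over Q, and its unique nontrivial automorphism is sqrt(-1277) ↦ -sqrt(-1277). Hence Gal(Q(sqrt(-1277))/Q) = Z/2Z.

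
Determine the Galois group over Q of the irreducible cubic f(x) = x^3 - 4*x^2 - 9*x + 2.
Gal(K/Q) = S_3 (symmetric group of order 6)

Compute the discriminant of x^3 + (-4)*x^2 + (-9)*x + (2): Δ = 5912. Since Δ is not a rational square, the Galois group is not contained in A_3; it must be the full S_3 (irreducibility of the cubic rules out anything smaller).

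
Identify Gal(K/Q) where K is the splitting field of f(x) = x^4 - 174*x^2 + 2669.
Gal(K/Q) = V_4 (Klein four-group, Z/2Z × Z/2Z)

f factors as (x^2 - 17)(x^2 - 157), so the splitting field is K = Q(sqrt(17), sqrt(157)). The elements 17, 157, 2669 are all non-squares in Q, so sqrt(17) and sqrt(157) generate independent quadratic extensions. Thus [K:Q] = 4 and Gal(K/Q) is generated by the two order-2 automorphisms sqrt(17) ↦ -sqrt(17) and sqrt(157) ↦ -sqrt(157), giving V_4.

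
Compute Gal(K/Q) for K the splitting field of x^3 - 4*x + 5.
Gal(K/Q) = S_3 (symmetric group of order 6)

Compute the discriminant of x^3 + (0)*x^2 + (-4)*x + (5): Δ = -419. Since Δ is not a rational square, the Galois group is not contained in A_3; it must be the full S_3 (irreducibility of the cubic rules out anything smaller).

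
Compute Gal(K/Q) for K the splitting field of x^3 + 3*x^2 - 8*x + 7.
Gal(K/Q) = S_3 (symmetric group of order 6)

Compute the discriminant of x^3 + (3)*x^2 + (-8)*x + (7): Δ = -2479. Since Δ is not a rational square, the Galois group is not contained in A_3; it must be the full S_3 (irreducibility of the cubic rules out anything smaller).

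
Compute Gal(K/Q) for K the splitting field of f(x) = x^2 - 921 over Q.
Gal(K/Q) = Z/2Z (cyclic of order 2)

x^2 - 921 is irreducible over Q since 921 is not a rational square. The splitting field Q(sqrt(921)) has degree 2 over Q, and its unique nontrivial automorphism is sqrt(921) ↦ -sqrt(921). Hence Gal(Q(sqrt(921))/Q) = Z/2Z.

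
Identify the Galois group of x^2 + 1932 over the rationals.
Gal(K/Q) = Z/2Z (cyclic of order 2)

x^2 + 1932 is irreducible over Q since -1932 is not a rational square. The splitting field Q(sqrt(-1932)) has degree 2 over Q, and its unique nontrivial automorphism is sqrt(-1932) ↦ -sqrt(-1932). Hence Gal(Q(sqrt(-1932))/Q) = Z/2Z.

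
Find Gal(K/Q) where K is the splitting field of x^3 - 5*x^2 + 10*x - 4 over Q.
Gal(K/Q) = S_3 (symmetric group of order 6)

Compute the discriminant of x^3 + (-5)*x^2 + (10)*x + (-4): Δ = -332. Since Δ is not a rational square, the Galois group is not contained in A_3; it must be the full S_3 (irreducibility of the cubic rules out anything smaller).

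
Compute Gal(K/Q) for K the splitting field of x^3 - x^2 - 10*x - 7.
Gal(K/Q) = S_3 (symmetric group of order 6)

Compute the discriminant of x^3 + (-1)*x^2 + (-10)*x + (-7): Δ = 1489. Since Δ is not a rational square, the Galois group is not contained in A_3; it must be the full S_3 (irreducibility of the cubic rules out anything smaller).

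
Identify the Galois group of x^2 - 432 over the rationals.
Gal(K/Q) = Z/2Z (cyclic of order 2)

x^2 - 432 is irreducible over Q since 432 is not a rational square. The splitting field Q(sqrt(432)) has degree 2 over Q, and its unique nontrivial automorphism is sqrt(432) ↦ -sqrt(432). Hence Gal(Q(sqrt(432))/Q) = Z/2Z.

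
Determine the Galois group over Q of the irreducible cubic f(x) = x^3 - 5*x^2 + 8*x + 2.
Gal(K/Q) = S_3 (symmetric group of order 6)

Compute the discriminant of x^3 + (-5)*x^2 + (8)*x + (2): Δ = -996. Since Δ is not a rational square, the Galois group is not contained in A_3; it must be the full S_3 (irreducibility of the cubic rules out anything smaller).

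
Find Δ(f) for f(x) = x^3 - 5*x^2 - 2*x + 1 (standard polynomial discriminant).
Δ = 785

For x^3 + a x^2 + b x + c the discriminant is Δ = 18 a b c - 4 a^3 c + a^2 b^2 - 4 b^3 - 27 c^2.
Plug a = -5, b = -2, c = 1:
  18*(-5)*(-2)*(1) - 4*(-5)^3*(1) + (-5)^2*(-2)^2 - 4*(-2)^3 - 27*(1)^2
  = 180 + (500) + 100 + (32) + (-27)
  = 785.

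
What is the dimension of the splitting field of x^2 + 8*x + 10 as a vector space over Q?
[K:Q] = 2

The discriminant of x^2 + (8)*x + (10) is b^2 - 4c = 64 - (40) = 24. Since 24 is not a perfect square in Q, the polynomial is irreducible over Q. Its two roots generate a degree-2 extension, so [K:Q] = 2.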